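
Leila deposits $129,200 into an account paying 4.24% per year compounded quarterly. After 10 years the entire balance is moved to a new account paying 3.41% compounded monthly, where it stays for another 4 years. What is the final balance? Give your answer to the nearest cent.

$225,729.35

After 10 years at 4.24%: 129,200 × 1.52465560997 ≈ 196,985.5048.
Then 4 years at 3.41%: 196,985.5048 × 1.14591857547 ≈ 225,729.3491.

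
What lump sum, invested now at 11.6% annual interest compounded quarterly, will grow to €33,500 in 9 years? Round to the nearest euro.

€11,970

Growth factor = (1 + 0.029)^36 ≈ 2.7986815931.
P = 33,500/2.7986815931 ≈ 11,969.9219.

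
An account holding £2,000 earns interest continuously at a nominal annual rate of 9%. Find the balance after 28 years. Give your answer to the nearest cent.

A = P·e^(rt) = 2,000·e^(0.09·28) = 2,000·e^2.52.
e^2.52 ≈ 12.428596664, so A ≈ 24,857.1933.

£24,857.19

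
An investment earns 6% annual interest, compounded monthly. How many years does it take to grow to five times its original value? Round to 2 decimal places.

26.89 years

(1 + 0.005)^(12t) = 5.
12t = ln 5 / ln(1 + 0.005) ≈ 1.6094/0.00498754 ≈ 322.6916.
t ≈ 26.8910.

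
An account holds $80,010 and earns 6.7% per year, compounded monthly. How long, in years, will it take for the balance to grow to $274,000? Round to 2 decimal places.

We need (1 + 0.00558333)^(12t) = 3.4246, so 12t = ln 3.4246 / ln 1.005583 ≈ 221.0883.
t ≈ 221.0883/12 = 18.4240 years.

18.42 years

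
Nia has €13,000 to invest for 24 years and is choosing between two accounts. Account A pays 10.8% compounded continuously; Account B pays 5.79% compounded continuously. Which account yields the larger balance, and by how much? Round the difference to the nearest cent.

Account A, by €121,461.77

A: e^(0.108·24) = e^2.592 ≈ 13.3564578237, so 13,000 × 13.3564578237 ≈ 173,633.9517.
B: e^(0.0579·24) = e^1.3896 ≈ 4.0132444341, so 13,000 × 4.0132444341 ≈ 52,172.1776.
Difference ≈ 121,461.7741 in favor of A.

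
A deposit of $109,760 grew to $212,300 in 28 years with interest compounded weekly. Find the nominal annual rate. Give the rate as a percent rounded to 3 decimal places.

2.357%

The 1456-period growth factor is 212,300/109,760 = 1.93422.
r/52 = 1.93422^(1/1456) − 1 ≈ 0.000453196, so r ≈ 52·0.000453196 = 2.35662%.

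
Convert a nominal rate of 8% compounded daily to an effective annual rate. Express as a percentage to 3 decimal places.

8.328%

EAR = (1 + 8%/365)^365 − 1 = (1 + 0.000219178)^365 − 1.
(1 + 0.000219178)^365 ≈ 1.083278, so EAR ≈ 8.32776%.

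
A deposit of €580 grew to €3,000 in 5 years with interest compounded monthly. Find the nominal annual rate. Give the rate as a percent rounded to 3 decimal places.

(1 + r/12)^60 = 3,000/580 = 5.17241.
1 + r/12 = 5.17241^(1/60) ≈ 1.027768, so r/12 ≈ 0.0277675.
r ≈ 12·0.0277675 = 33.32102%.

33.321%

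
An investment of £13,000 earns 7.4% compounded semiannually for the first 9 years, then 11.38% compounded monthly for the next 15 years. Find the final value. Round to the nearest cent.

After 9 years at 7.4%: 13,000 × 1.92316973117 ≈ 25,001.2065.
Then 15 years at 11.38%: 25,001.2065 × 5.46823987078 ≈ 136,712.5942.

£136,712.59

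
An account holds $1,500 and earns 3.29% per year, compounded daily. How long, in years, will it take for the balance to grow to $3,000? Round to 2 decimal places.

21.07 years

We need (1 + 0.000090137)^(365t) = 2, so 365t = ln 2 / ln 1.00009 ≈ 7690.2773.
t ≈ 7690.2773/365 = 21.0693 years.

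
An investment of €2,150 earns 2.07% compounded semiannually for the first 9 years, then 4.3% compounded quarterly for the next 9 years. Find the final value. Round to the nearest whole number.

Phase 1: 2,150·(1 + 0.01035)^18 ≈ 2,587.8058.
Phase 2: 2,587.8058·(1 + 0.01075)^36 ≈ 3,802.8280.

€3,803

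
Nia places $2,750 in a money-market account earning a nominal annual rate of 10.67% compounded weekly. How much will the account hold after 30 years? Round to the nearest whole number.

Periodic rate = 10.67%/52 = 0.00205192; periods = 52·30 = 1560.
A = 2,750·(1 + 0.1067/52)^1560 ≈ 2,750·24.476669112 ≈ 67,310.8401.

$67,311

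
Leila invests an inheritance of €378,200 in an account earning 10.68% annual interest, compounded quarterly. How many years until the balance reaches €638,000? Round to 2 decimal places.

4.96 years

(1 + 0.0267)^(4t) = 638,000/378,200 = 1.6869.
4t·ln(1 + 0.0267) = ln(1.6869); 4t = 0.52292/0.0263498 ≈ 19.8451.
t ≈ 4.9613 years.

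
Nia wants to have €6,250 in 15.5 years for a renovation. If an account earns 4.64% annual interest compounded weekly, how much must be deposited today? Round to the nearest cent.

€3,045.61

Periodic rate = 4.64%/52 = 0.000892308; 806 periods.
P = 6,250/(1 + 0.0464/52)^806 ≈ 6,250/2.052132132 ≈ 3,045.6129.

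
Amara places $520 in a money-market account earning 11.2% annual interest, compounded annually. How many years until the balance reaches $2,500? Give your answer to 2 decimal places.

14.79 years

(1 + 0.112)^t = 2,500/520 = 4.8077.
t·ln(1 + 0.112) = ln(4.8077); t = 1.5702/0.10616 ≈ 14.7910.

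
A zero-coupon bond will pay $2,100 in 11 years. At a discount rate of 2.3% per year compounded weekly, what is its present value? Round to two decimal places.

$1,630.67

Growth factor = (1 + 0.023/52)^572 ≈ 1.287811241.
P = 2,100/1.287811241 ≈ 1,630.6738.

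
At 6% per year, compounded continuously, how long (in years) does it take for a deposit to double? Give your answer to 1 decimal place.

11.6 years

e^(0.06t) = 2, so 0.06t = ln 2 ≈ 0.69315.
t ≈ 0.69315/0.06 ≈ 11.5525.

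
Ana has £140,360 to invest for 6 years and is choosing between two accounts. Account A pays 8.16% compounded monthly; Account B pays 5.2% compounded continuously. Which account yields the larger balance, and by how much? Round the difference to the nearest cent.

Account A, by £36,887.60

A: (1 + 0.0068)^72 ≈ 1.62896178162, so 140,360 × 1.62896178162 ≈ 228,641.0757.
B: e^(0.052·6) = e^0.312 ≈ 1.36615469303, so 140,360 × 1.36615469303 ≈ 191,753.4727.
Difference ≈ 36,887.6030 in favor of A.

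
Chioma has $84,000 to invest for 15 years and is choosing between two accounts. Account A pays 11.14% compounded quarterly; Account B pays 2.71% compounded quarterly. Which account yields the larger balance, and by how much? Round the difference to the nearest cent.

A: (1 + 0.02785)^60 ≈ 5.19737930829, so 84,000 × 5.19737930829 ≈ 436,579.8619.
B: (1 + 0.006775)^60 ≈ 1.4994961765, so 84,000 × 1.4994961765 ≈ 125,957.6788.
Difference ≈ 310,622.1831 in favor of A.

Account A, by $310,622.18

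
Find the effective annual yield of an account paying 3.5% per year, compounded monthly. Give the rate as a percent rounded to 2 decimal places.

One year is 12 periods at 0.00291667 each: (1 + 0.00291667)^12 ≈ 1.035567.
EAR = 1.035567 − 1 ≈ 3.55670%.

3.56%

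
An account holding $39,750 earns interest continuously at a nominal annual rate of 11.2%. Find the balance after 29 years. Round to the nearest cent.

$1,023,117.73

A = P·e^(rt) = 39,750·e^(0.112·29) = 39,750·e^3.248.
e^3.248 ≈ 25.73881078367, so A ≈ 1,023,117.7287.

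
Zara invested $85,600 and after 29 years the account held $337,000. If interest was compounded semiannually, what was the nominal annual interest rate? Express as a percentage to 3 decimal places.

The 58-period growth factor is 337,000/85,600 = 3.93692.
r/2 = 3.93692^(1/58) − 1 ≈ 0.0239089, so r ≈ 2·0.0239089 = 4.78178%.

4.782%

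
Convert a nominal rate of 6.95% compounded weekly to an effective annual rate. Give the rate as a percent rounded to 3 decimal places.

7.192%

EAR = (1 + 6.95%/52)^52 − 1 = (1 + 0.00133654)^52 − 1.
(1 + 0.00133654)^52 ≈ 1.071922, so EAR ≈ 7.19223%.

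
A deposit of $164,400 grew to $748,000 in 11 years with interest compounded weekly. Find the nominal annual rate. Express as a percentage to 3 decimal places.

13.792%

(1 + r/52)^572 = 748,000/164,400 = 4.54988.
1 + r/52 = 4.54988^(1/572) ≈ 1.002652, so r/52 ≈ 0.00265229.
r ≈ 52·0.00265229 = 13.79190%.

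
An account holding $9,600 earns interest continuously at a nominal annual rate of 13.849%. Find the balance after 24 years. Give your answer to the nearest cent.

$266,539.67

A = P·e^(rt) = 9,600·e^(0.13849·24) = 9,600·e^3.32376.
e^3.32376 ≈ 27.7645492474, so A ≈ 266,539.6728.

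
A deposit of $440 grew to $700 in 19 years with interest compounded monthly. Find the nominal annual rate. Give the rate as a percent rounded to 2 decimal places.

2.45%

The 228-period growth factor is 700/440 = 1.59091.
r/12 = 1.59091^(1/228) − 1 ≈ 0.0020385, so r ≈ 12·0.0020385 = 2.44620%.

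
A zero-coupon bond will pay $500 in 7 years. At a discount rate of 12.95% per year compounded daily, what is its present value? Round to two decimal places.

Growth factor = (1 + 0.1295/365)^2555 ≈ 2.47524462.
P = 500/2.47524462 ≈ 202.0002.

$202.00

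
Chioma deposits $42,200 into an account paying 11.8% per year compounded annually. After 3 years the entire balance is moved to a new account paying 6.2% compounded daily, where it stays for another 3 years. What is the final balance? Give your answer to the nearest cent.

Phase 1: 42,200·(1 + 0.118)^3 ≈ 58,970.9144.
Phase 2: 58,970.9144·(1 + 0.062/365)^1095 ≈ 71,024.7601.

$71,024.76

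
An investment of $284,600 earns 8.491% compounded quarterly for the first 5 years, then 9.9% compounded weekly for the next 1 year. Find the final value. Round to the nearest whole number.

After 5 years at 8.491%: 284,600 × 1.5221239614 ≈ 433,196.4794.
Then 1 years at 9.9%: 433,196.4794 × 1.10396238869 ≈ 478,232.6202.

$478,233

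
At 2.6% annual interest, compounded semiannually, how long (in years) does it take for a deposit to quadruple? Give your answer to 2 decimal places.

(1 + 0.013)^(2t) = 4.
2t = ln 4 / ln(1 + 0.013) ≈ 1.3863/0.0129162 ≈ 107.3297.
t ≈ 53.6648.

53.66 years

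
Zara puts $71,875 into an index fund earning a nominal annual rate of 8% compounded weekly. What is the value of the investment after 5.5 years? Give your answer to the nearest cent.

Periodic rate = 8%/52 = 0.00153846; periods = 52·5.5 = 286.
A = 71,875·(1 + 0.08/52)^286 ≈ 71,875·1.55218231397 ≈ 111,563.1038.

$111,563.10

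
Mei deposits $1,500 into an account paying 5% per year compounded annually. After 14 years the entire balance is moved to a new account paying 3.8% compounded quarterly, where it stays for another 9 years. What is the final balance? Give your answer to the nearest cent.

$4,174.16

After 14 years at 5%: 1,500 × 1.979931599 ≈ 2,969.8974.
Then 9 years at 3.8%: 2,969.8974 × 1.405489605 ≈ 4,174.1599.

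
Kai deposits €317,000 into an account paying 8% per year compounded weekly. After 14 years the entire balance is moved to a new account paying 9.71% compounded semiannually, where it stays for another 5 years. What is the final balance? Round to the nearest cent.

€1,559,504.92

After 14 years at 8%: 317,000 × 3.062217553378 ≈ 970,722.9644.
Then 5 years at 9.71%: 970,722.9644 × 1.606539639874 ≈ 1,559,504.9217.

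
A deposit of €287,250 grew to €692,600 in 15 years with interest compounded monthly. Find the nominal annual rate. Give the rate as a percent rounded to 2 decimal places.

5.88%

The 180-period growth factor is 692,600/287,250 = 2.41114.
r/12 = 2.41114^(1/180) − 1 ≈ 0.00490142, so r ≈ 12·0.00490142 = 5.88170%.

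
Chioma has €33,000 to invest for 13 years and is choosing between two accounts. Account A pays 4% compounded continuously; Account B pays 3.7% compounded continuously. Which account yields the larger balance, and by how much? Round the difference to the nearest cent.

A: e^(0.04·13) = e^0.52 ≈ 1.6820276497, so 33,000 × 1.6820276497 ≈ 55,506.9124.
B: e^(0.037·13) = e^0.481 ≈ 1.6176912849, so 33,000 × 1.6176912849 ≈ 53,383.8124.
Difference ≈ 2,123.1000 in favor of A.

Account A, by €2,123.10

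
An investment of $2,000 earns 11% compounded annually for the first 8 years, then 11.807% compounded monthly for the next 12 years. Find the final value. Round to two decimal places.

After 8 years at 11%: 2,000 × 2.3045377697 ≈ 4,609.0755.
Then 12 years at 11.807%: 4,609.0755 × 4.0956077699 ≈ 18,876.9656.

$18,876.97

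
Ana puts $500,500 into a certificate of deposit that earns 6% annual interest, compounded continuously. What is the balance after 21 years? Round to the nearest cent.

A = P·e^(rt) = 500,500·e^(0.06·21) = 500,500·e^1.26.
e^1.26 ≈ 3.525421487365, so A ≈ 1,764,473.4544.

$1,764,473.45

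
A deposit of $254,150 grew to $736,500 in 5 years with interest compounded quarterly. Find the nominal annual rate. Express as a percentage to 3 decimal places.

21.856%

(1 + r/4)^20 = 736,500/254,150 = 2.89789.
1 + r/4 = 2.89789^(1/20) ≈ 1.05464, so r/4 ≈ 0.0546397.
r ≈ 4·0.0546397 = 21.85590%.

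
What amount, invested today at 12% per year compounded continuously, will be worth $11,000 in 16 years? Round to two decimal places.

P = A·e^(−rt) = 11,000·e^(−1.92).
e^(−1.92) ≈ 0.14660696213, so P ≈ 1,612.6766.

$1,612.68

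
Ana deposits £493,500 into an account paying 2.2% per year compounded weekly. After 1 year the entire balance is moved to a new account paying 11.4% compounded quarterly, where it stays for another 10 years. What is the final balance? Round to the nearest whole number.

After 1 years at 2.2%: 493,500 × 1.022239028458 ≈ 504,474.9605.
Then 10 years at 11.4%: 504,474.9605 × 3.07731420265 ≈ 1,552,427.9610.

£1,552,428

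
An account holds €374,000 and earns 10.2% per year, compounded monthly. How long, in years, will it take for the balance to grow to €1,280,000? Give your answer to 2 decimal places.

12.11 years

We need (1 + 0.0085)^(12t) = 3.4225, so 12t = ln 3.4225 / ln 1.0085 ≈ 145.3625.
t ≈ 145.3625/12 = 12.1135 years.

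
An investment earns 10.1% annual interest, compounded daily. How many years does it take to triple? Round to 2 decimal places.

(1 + 0.000276712)^(365t) = 3.
365t = ln 3 / ln(1 + 0.000276712) ≈ 1.0986/0.000276674 ≈ 3970.7818.
t ≈ 10.8789.

10.88 years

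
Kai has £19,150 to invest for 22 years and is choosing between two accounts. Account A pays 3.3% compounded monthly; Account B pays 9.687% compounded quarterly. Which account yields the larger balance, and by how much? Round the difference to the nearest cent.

Account A growth factor: (1 + 0.00275)^264 ≈ 2.0647384842; balance ≈ 39,539.7420.
Account B growth factor: (1 + 0.0242175)^88 ≈ 8.21320942635; balance ≈ 157,282.9605.
Account B is larger by 117,743.2185.

Account B, by £117,743.22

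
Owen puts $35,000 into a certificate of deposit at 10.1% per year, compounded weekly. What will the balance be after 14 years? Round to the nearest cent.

$143,735.76

Periodic rate = 10.1%/52 = 0.00194231; periods = 52·14 = 728.
A = 35,000·(1 + 0.101/52)^728 ≈ 35,000·4.10673604762 ≈ 143,735.7617.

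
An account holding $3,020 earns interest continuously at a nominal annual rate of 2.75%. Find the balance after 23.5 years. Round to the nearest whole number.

A = P·e^(rt) = 3,020·e^(0.0275·23.5) = 3,020·e^0.64625.
e^0.64625 ≈ 1.908371003, so A ≈ 5,763.2804.

$5,763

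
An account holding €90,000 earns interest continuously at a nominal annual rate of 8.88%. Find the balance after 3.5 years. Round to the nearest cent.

A = P·e^(rt) = 90,000·e^(0.0888·3.5) = 90,000·e^0.3108.
e^0.3108 ≈ 1.36451629064, so A ≈ 122,806.4662.

€122,806.47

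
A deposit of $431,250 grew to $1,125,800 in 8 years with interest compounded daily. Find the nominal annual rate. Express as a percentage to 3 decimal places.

The 2920-period growth factor is 1,125,800/431,250 = 2.61055.
r/365 = 2.61055^(1/2920) − 1 ≈ 0.000328671, so r ≈ 365·0.000328671 = 11.99649%.

11.996%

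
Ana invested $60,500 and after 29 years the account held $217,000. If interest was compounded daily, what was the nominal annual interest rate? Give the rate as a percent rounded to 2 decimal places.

4.40%

(1 + r/365)^10585 = 217,000/60,500 = 3.58678.
1 + r/365 = 3.58678^(1/10585) ≈ 1.000121, so r/365 ≈ 0.000120674.
r ≈ 365·0.000120674 = 4.40459%.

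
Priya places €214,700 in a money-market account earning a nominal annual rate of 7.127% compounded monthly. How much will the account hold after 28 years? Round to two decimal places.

Growth factor = (1 + 0.07127/12)^336 ≈ 7.313027727792.
A ≈ 214,700 × 7.313027727792 ≈ 1,570,107.0532.

€1,570,107.05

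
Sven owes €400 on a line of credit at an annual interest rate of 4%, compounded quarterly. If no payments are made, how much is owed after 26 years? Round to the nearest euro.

€1,126

Periodic rate = 4%/4 = 0.01; periods = 4·26 = 104.
A = 400·(1 + 0.01)^104 ≈ 400·2.814640117 ≈ 1,125.8560.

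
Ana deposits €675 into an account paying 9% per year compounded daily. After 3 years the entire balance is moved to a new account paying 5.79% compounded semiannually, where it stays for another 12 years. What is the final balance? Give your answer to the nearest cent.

€1,753.93

Phase 1: 675·(1 + 0.09/365)^1095 ≈ 884.1966.
Phase 2: 884.1966·(1 + 0.02895)^24 ≈ 1,753.9263.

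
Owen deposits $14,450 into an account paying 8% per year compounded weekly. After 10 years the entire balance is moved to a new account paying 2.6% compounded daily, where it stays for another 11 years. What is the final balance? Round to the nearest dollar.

$42,780

Phase 1: 14,450·(1 + 0.08/52)^520 ≈ 32,139.3026.
Phase 2: 32,139.3026·(1 + 0.026/365)^4015 ≈ 42,779.9474.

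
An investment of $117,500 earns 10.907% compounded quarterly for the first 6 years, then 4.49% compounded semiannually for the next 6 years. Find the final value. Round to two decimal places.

Phase 1: 117,500·(1 + 0.0272675)^24 ≈ 224,100.6048.
Phase 2: 224,100.6048·(1 + 0.02245)^12 ≈ 292,514.8911.

$292,514.89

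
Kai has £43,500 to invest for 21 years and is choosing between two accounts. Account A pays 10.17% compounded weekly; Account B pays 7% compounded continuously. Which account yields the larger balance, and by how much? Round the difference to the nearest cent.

Account A growth factor: (1 + 0.1017/52)^1092 ≈ 8.44533527839; balance ≈ 367,372.0846.
Account B growth factor: e^(0.07·21) = e^1.47 ≈ 4.34923514106; balance ≈ 189,191.7286.
Account A is larger by 178,180.3560.

Account A, by £178,180.36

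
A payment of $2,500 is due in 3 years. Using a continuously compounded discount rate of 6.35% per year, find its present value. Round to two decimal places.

$2,066.36

P = A·e^(−rt) = 2,500·e^(−0.1905).
e^(−0.1905) ≈ 0.8265457577, so P ≈ 2,066.3644.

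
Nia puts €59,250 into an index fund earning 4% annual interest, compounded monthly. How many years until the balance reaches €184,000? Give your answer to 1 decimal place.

28.4 years

(1 + 0.00333333)^(12t) = 184,000/59,250 = 3.1055.
12t·ln(1 + 0.00333333) = ln(3.1055); 12t = 1.1332/0.00332779 ≈ 340.5173.
t ≈ 28.3764 years.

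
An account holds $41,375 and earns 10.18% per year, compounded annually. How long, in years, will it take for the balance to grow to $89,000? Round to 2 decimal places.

We need (1 + 0.1018)^t = 2.1511, so t = ln 2.1511 / ln 1.1018 ≈ 7.9010.

7.90 years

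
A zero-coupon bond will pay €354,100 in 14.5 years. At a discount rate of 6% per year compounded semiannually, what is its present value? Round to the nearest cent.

Periodic rate = 6%/2 = 0.03; 29 periods.
P = 354,100/(1 + 0.03)^29 ≈ 354,100/2.35656550601 ≈ 150,261.0469.

€150,261.05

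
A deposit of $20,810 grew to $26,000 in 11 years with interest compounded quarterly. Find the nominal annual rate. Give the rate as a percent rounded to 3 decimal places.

The 44-period growth factor is 26,000/20,810 = 1.2494.
r/4 = 1.2494^(1/44) − 1 ≈ 0.00507335, so r ≈ 4·0.00507335 = 2.02934%.

2.029%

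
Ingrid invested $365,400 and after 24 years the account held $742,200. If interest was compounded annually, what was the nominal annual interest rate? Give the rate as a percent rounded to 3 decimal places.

(1 + r)^24 = 742,200/365,400 = 2.0312.
1 + r = 2.0312^(1/24) ≈ 1.029966, so r ≈ 0.0299663.
r ≈ 2.99663%.

2.997%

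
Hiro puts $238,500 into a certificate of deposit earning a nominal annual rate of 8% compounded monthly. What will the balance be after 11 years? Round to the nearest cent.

Periodic rate = 8%/12 = 0.00666667; periods = 12·11 = 132.
A = 238,500·(1 + 0.08/12)^132 ≈ 238,500·2.4038692793 ≈ 573,322.8231.

$573,322.82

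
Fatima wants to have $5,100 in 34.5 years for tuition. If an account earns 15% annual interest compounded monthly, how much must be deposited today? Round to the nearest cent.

Periodic rate = 15%/12 = 0.0125; 414 periods.
P = 5,100/(1 + 0.0125)^414 ≈ 5,100/171.2155484 ≈ 29.7870.

$29.79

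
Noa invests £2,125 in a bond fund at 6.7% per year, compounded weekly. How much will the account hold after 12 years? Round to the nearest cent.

Periodic rate = 6.7%/52 = 0.00128846; periods = 52·12 = 624.
A = 2,125·(1 + 0.067/52)^624 ≈ 2,125·2.233304848 ≈ 4,745.7728.

£4,745.77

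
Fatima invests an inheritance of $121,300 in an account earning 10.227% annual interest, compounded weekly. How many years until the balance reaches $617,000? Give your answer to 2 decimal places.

15.92 years

We need (1 + 0.00196673)^(52t) = 5.0866, so 52t = ln 5.0866 / ln 1.001967 ≈ 827.8719.
t ≈ 827.8719/52 = 15.9206 years.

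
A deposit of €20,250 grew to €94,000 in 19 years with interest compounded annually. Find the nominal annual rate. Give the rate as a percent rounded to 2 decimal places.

8.42%

The 19-period growth factor is 94,000/20,250 = 4.64198.
r = 4.64198^(1/19) − 1 ≈ 0.0841506, i.e. 8.41506%.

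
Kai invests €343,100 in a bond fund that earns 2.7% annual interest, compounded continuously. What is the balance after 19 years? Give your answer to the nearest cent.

€573,078.07

A = P·e^(rt) = 343,100·e^(0.027·19) = 343,100·e^0.513.
e^0.513 ≈ 1.67029456984, so A ≈ 573,078.0669.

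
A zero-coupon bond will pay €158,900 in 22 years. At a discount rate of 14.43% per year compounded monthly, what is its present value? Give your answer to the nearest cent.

€6,770.74

Periodic rate = 14.43%/12 = 0.012025; 264 periods.
P = 158,900/(1 + 0.012025)^264 ≈ 158,900/23.4686236926 ≈ 6,770.7422.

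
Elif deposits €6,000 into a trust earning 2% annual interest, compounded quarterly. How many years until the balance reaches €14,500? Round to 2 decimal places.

(1 + 0.005)^(4t) = 14,500/6,000 = 2.4167.
4t·ln(1 + 0.005) = ln(2.4167); 4t = 0.88239/0.00498754 ≈ 176.9187.
t ≈ 44.2297 years.

44.23 years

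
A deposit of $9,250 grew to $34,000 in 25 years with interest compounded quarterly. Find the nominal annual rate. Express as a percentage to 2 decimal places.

5.24%

The 100-period growth factor is 34,000/9,250 = 3.67568.
r/4 = 3.67568^(1/100) − 1 ≈ 0.0131025, so r ≈ 4·0.0131025 = 5.24099%.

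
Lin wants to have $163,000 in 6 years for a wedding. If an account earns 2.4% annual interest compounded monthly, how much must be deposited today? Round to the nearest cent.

Growth factor = (1 + 0.002)^72 ≈ 1.15471803856.
P = 163,000/1.15471803856 ≈ 141,160.0015.

$141,160.00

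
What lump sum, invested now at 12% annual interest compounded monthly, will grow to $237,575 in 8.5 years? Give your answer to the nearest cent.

$86,103.46

Growth factor = (1 + 0.01)^102 ≈ 2.75918058739.
P = 237,575/2.75918058739 ≈ 86,103.4617.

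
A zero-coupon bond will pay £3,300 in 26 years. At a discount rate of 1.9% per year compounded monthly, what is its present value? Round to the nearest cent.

Growth factor = (1 + 0.019/12)^312 ≈ 1.638218431.
P = 3,300/1.638218431 ≈ 2,014.3834.

£2,014.38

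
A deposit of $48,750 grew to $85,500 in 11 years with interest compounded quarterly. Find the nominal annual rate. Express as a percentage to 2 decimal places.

(1 + r/4)^44 = 85,500/48,750 = 1.75385.
1 + r/4 = 1.75385^(1/44) ≈ 1.01285, so r/4 ≈ 0.0128503.
r ≈ 4·0.0128503 = 5.14012%.

5.14%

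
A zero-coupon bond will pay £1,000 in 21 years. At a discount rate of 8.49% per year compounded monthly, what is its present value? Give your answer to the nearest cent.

Growth factor = (1 + 0.007075)^252 ≈ 5.9098626.
P = 1,000/5.9098626 ≈ 169.2087.

£169.21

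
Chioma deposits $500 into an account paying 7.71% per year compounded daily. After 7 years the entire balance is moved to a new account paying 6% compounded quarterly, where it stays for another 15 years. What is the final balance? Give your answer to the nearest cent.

$2,095.54

After 7 years at 7.71%: 500 × 1.715394369 ≈ 857.6972.
Then 15 years at 6%: 857.6972 × 2.443219776 ≈ 2,095.5427.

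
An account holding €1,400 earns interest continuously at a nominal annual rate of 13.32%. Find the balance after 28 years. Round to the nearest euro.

A = P·e^(rt) = 1,400·e^(0.1332·28) = 1,400·e^3.7296.
e^3.7296 ≈ 41.662439855, so A ≈ 58,327.4158.

€58,327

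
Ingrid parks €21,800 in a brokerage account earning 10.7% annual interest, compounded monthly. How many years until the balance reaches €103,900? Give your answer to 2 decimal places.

(1 + 0.00891667)^(12t) = 103,900/21,800 = 4.7661.
12t·ln(1 + 0.00891667) = ln(4.7661); 12t = 1.5615/0.00887715 ≈ 175.9032.
t ≈ 14.6586 years.

14.66 years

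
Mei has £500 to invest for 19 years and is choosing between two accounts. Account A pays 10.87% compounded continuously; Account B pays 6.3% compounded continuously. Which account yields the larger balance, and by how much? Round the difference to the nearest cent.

A: e^(0.1087·19) = e^2.0653 ≈ 7.887663842, so 500 × 7.887663842 ≈ 3,943.8319.
B: e^(0.063·19) = e^1.197 ≈ 3.310171498, so 500 × 3.310171498 ≈ 1,655.0857.
Difference ≈ 2,288.7462 in favor of A.

Account A, by £2,288.75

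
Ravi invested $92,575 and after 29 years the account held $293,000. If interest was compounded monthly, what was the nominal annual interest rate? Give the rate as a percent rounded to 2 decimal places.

(1 + r/12)^348 = 293,000/92,575 = 3.165.
1 + r/12 = 3.165^(1/348) ≈ 1.003316, so r/12 ≈ 0.00331627.
r ≈ 12·0.00331627 = 3.97953%.

3.98%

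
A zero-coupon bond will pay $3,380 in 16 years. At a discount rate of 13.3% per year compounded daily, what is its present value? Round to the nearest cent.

$402.63

Growth factor = (1 + 0.133/365)^5840 ≈ 8.394799358.
P = 3,380/8.394799358 ≈ 402.6302.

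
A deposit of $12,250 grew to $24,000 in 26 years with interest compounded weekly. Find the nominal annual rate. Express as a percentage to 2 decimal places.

2.59%

The 1352-period growth factor is 24,000/12,250 = 1.95918.
r/52 = 1.95918^(1/1352) − 1 ≈ 0.000497556, so r ≈ 52·0.000497556 = 2.58729%.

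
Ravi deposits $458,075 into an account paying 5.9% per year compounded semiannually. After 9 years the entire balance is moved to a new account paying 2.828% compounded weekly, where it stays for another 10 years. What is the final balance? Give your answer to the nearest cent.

Phase 1: 458,075·(1 + 0.0295)^18 ≈ 773,055.9149.
Phase 2: 773,055.9149·(1 + 0.02828/52)^520 ≈ 1,025,642.4841.

$1,025,642.48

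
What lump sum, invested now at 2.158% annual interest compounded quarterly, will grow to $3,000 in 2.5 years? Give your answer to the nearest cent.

$2,842.85

Growth factor = (1 + 0.005395)^10 ≈ 1.055278793.
P = 3,000/1.055278793 ≈ 2,842.8506.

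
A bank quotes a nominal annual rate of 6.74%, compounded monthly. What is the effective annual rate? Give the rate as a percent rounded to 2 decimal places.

6.95%

One year is 12 periods at 0.00561667 each: (1 + 0.00561667)^12 ≈ 1.069522.
EAR = 1.069522 − 1 ≈ 6.95216%.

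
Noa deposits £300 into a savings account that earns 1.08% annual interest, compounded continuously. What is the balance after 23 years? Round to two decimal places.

A = P·e^(rt) = 300·e^(0.0108·23) = 300·e^0.2484.
e^0.2484 ≈ 1.28197262, so A ≈ 384.5918.

£384.59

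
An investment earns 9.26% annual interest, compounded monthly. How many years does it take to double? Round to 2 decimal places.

7.51 years

(1 + 0.00771667)^(12t) = 2.
12t = ln 2 / ln(1 + 0.00771667) ≈ 0.69315/0.00768705 ≈ 90.1708.
t ≈ 7.5142.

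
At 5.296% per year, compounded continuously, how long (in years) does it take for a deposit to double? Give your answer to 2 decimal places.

13.09 years

e^(0.05296t) = 2, so 0.05296t = ln 2 ≈ 0.69315.
t ≈ 0.69315/0.05296 ≈ 13.0881.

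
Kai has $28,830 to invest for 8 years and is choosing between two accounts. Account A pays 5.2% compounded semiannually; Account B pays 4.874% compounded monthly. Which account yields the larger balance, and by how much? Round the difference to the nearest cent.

Account A, by $926.94

Account A growth factor: (1 + 0.026)^16 ≈ 1.5078487226; balance ≈ 43,471.2787.
Account B growth factor: (1 + 0.04874/12)^96 ≈ 1.4756967854; balance ≈ 42,544.3383.
Account A is larger by 926.9403.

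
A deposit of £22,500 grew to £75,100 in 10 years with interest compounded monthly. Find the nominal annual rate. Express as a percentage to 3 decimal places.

The 120-period growth factor is 75,100/22,500 = 3.33778.
r/12 = 3.33778^(1/120) − 1 ≈ 0.0100948, so r ≈ 12·0.0100948 = 12.11379%.

12.114%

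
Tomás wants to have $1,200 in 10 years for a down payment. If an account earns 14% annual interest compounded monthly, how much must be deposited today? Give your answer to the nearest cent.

$298.32

Periodic rate = 14%/12 = 0.0116667; 120 periods.
P = 1,200/(1 + 0.14/12)^120 ≈ 1,200/4.022470641 ≈ 298.3241.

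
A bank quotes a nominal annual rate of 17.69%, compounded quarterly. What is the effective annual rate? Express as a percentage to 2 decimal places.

One year is 4 periods at 0.044225 each: (1 + 0.044225)^4 ≈ 1.188985.
EAR = 1.188985 − 1 ≈ 18.89849%.

18.90%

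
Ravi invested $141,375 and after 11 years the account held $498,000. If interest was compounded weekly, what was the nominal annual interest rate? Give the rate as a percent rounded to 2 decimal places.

11.46%

The 572-period growth factor is 498,000/141,375 = 3.52255.
r/52 = 3.52255^(1/572) − 1 ≈ 0.0022038, so r ≈ 52·0.0022038 = 11.45974%.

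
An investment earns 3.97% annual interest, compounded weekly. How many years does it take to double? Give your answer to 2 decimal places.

(1 + 0.000763462)^(52t) = 2.
52t = ln 2 / ln(1 + 0.000763462) ≈ 0.69315/0.00076317 ≈ 908.2471.
t ≈ 17.4663.

17.47 years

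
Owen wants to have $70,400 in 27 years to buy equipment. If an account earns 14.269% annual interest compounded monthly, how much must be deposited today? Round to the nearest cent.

$1,528.50

Growth factor = (1 + 0.14269/12)^324 ≈ 46.058138653.
P = 70,400/46.058138653 ≈ 1,528.5029.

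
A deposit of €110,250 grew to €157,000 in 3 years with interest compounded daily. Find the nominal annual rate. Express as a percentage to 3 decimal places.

11.785%

(1 + r/365)^1095 = 157,000/110,250 = 1.42404.
1 + r/365 = 1.42404^(1/1095) ≈ 1.000323, so r/365 ≈ 0.000322879.
r ≈ 365·0.000322879 = 11.78508%.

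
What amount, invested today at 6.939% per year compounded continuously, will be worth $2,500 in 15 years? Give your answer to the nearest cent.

P = A·e^(−rt) = 2,500·e^(−1.04085).
e^(−1.04085) ≈ 0.3531543731, so P ≈ 882.8859.

$882.89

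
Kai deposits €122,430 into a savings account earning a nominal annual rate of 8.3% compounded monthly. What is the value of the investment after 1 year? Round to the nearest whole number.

Growth factor = (1 + 0.083/12)^12 ≈ 1.08623140083.
A ≈ 122,430 × 1.08623140083 ≈ 132,987.3104.

€132,987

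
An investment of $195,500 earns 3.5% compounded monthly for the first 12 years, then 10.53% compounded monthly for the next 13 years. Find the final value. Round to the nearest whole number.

Phase 1: 195,500·(1 + 0.035/12)^144 ≈ 297,361.6479.
Phase 2: 297,361.6479·(1 + 0.008775)^156 ≈ 1,161,976.7456.

$1,161,977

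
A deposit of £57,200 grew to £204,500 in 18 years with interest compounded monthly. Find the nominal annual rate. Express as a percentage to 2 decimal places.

7.10%

(1 + r/12)^216 = 204,500/57,200 = 3.57517.
1 + r/12 = 3.57517^(1/216) ≈ 1.005916, so r/12 ≈ 0.00591564.
r ≈ 12·0.00591564 = 7.09877%.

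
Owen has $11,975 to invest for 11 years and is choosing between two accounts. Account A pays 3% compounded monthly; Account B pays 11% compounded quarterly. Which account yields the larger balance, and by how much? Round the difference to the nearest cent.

Account B, by $22,857.20

Account A growth factor: (1 + 0.0025)^132 ≈ 1.3903954265; balance ≈ 16,649.9852.
Account B growth factor: (1 + 0.0275)^44 ≈ 3.2991384713; balance ≈ 39,507.1832.
Account B is larger by 22,857.1980.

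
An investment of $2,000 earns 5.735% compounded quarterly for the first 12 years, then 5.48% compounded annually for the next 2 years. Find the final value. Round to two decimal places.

$4,406.86

After 12 years at 5.735%: 2,000 × 1.980428274 ≈ 3,960.8565.
Then 2 years at 5.48%: 3,960.8565 × 1.11260304 ≈ 4,406.8610.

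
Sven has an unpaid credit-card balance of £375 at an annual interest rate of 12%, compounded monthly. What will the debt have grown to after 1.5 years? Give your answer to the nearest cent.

£448.56

Growth factor = (1 + 0.01)^18 ≈ 1.19614748.
A ≈ 375 × 1.19614748 ≈ 448.5553.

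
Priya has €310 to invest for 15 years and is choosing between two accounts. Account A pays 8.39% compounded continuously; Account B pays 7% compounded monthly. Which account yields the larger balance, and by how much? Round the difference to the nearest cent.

Account A, by €208.07

Account A growth factor: e^(0.0839·15) = e^1.2585 ≈ 3.520137319; balance ≈ 1,091.2426.
Account B growth factor: (1 + 0.07/12)^180 ≈ 2.84894673; balance ≈ 883.1735.
Account A is larger by 208.0691.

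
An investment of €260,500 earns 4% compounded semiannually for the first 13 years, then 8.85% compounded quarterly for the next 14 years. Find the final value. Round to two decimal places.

€1,484,693.46

Phase 1: 260,500·(1 + 0.02)^26 ≈ 435,925.4188.
Phase 2: 435,925.4188·(1 + 0.022125)^56 ≈ 1,484,693.4618.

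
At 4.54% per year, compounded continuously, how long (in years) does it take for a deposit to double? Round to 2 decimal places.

15.27 years

e^(0.0454t) = 2, so 0.0454t = ln 2 ≈ 0.69315.
t ≈ 0.69315/0.0454 ≈ 15.2676.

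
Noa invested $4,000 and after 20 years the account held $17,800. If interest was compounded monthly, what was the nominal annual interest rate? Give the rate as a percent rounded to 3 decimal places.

7.488%

(1 + r/12)^240 = 17,800/4,000 = 4.45.
1 + r/12 = 4.45^(1/240) ≈ 1.00624, so r/12 ≈ 0.00623982.
r ≈ 12·0.00623982 = 7.48778%.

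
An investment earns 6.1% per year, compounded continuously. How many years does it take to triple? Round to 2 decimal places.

e^(0.061t) = 3, so 0.061t = ln 3 ≈ 1.0986.
t ≈ 1.0986/0.061 ≈ 18.0100.

18.01 years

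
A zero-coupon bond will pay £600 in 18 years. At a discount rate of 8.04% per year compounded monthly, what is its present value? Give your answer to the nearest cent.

£141.82

Periodic rate = 8.04%/12 = 0.0067; 216 periods.
P = 600/(1 + 0.0067)^216 ≈ 600/4.23072523 ≈ 141.8197.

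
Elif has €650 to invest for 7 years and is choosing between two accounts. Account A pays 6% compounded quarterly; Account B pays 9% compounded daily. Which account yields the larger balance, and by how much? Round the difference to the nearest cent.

A: (1 + 0.015)^28 ≈ 1.51722218, so 650 × 1.51722218 ≈ 986.1944.
B: (1 + 0.09/365)^2555 ≈ 1.877464773, so 650 × 1.877464773 ≈ 1,220.3521.
Difference ≈ 234.1577 in favor of B.

Account B, by €234.16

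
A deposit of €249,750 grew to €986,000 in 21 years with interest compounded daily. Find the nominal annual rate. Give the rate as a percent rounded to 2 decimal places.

(1 + r/365)^7665 = 986,000/249,750 = 3.94795.
1 + r/365 = 3.94795^(1/7665) ≈ 1.000179, so r/365 ≈ 0.000179168.
r ≈ 365·0.000179168 = 6.53961%.

6.54%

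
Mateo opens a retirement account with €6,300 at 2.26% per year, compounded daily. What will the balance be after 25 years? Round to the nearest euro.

Periodic rate = 2.26%/365 = 0.0000619178; periods = 365·25 = 9125.
A = 6,300·(1 + 0.0226/365)^9125 ≈ 6,300·1.7594170084 ≈ 11,084.3272.

€11,084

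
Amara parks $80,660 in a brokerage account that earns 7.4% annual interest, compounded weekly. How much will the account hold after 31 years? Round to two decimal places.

Periodic rate = 7.4%/52 = 0.00142308; periods = 52·31 = 1612.
A = 80,660·(1 + 0.074/52)^1612 ≈ 80,660·9.8983618889 ≈ 798,401.8700.

$798,401.87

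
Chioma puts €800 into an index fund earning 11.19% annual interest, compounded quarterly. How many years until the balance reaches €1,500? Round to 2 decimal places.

(1 + 0.027975)^(4t) = 1,500/800 = 1.875.
4t·ln(1 + 0.027975) = ln(1.875); 4t = 0.62861/0.0275908 ≈ 22.7832.
t ≈ 5.6958 years.

5.70 years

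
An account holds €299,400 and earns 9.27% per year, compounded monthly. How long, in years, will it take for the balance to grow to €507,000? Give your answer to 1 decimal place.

5.7 years

We need (1 + 0.007725)^(12t) = 1.6934, so 12t = ln 1.6934 / ln 1.007725 ≈ 68.4482.
t ≈ 68.4482/12 = 5.7040 years.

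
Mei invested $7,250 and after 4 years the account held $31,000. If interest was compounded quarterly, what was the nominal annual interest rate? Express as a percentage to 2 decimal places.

The 16-period growth factor is 31,000/7,250 = 4.27586.
r/4 = 4.27586^(1/16) − 1 ≈ 0.0950627, so r ≈ 4·0.0950627 = 38.02507%.

38.03%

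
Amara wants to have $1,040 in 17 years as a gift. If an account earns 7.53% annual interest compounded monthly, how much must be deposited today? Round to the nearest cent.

$290.29

Growth factor = (1 + 0.006275)^204 ≈ 3.582641613.
P = 1,040/3.582641613 ≈ 290.2886.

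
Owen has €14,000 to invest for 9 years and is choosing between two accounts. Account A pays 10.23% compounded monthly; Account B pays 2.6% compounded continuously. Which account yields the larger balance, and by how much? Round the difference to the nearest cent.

Account A, by €17,326.72

A: (1 + 0.008525)^108 ≈ 2.5012676885, so 14,000 × 2.5012676885 ≈ 35,017.7476.
B: e^(0.026·9) = e^0.234 ≈ 1.2636444922, so 14,000 × 1.2636444922 ≈ 17,691.0229.
Difference ≈ 17,326.7247 in favor of A.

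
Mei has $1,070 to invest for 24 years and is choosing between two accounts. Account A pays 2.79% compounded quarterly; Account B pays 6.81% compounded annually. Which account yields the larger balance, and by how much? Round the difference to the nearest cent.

Account B, by $3,115.45

A: (1 + 0.006975)^96 ≈ 1.948920388, so 1,070 × 1.948920388 ≈ 2,085.3448.
B: (1 + 0.0681)^24 ≈ 4.860556117, so 1,070 × 4.860556117 ≈ 5,200.7950.
Difference ≈ 3,115.4502 in favor of B.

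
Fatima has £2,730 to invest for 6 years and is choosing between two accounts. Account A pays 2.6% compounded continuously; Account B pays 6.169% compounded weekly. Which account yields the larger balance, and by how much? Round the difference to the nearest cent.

Account B, by £761.11

Account A growth factor: e^(0.026·6) = e^0.156 ≈ 1.168826203; balance ≈ 3,190.8955.
Account B growth factor: (1 + 0.06169/52)^312 ≈ 1.447619693; balance ≈ 3,952.0018.
Account B is larger by 761.1062.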